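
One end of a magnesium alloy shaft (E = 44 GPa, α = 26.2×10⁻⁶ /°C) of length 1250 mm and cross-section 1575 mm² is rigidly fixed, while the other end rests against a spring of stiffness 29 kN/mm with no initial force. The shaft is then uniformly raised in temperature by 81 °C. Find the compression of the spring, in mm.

δ ≈ 1.74 mm

Free thermal expansion: δ_free = αΔT L = 26.2×10⁻⁶ × 81 × 1250 = 2.653 mm.
With a force P in the spring, the elastic change of the shaft is PL/(AE) and that of the spring is P/k; compatibility requires their sum to equal δ_free.
P [ L/(AE) + 1/k ] = δ_free → P [ 1250/(1575×44×10³) + 1/(29×10³) ] = 2.653.
P = 2.653 / 5.252×10⁻⁵ = 50510 N.
Spring compression = P/k = 50510/(29×10³) = 1.742 mm.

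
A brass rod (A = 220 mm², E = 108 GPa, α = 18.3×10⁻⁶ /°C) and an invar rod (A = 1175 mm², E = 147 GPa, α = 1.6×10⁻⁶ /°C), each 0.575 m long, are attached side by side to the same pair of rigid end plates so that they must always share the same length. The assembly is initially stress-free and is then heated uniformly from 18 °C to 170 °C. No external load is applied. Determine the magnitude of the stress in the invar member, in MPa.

σ ≈ 45.1 MPa (tensile)

The brass has the larger α, so on heating it would change length more than the invar if both were free. The rigid plates force a common final length, so the brass is put into compression and the invar into tension, with equal and opposite forces P (no external load).
Compatibility of the two members (thermal + elastic change equal): (α₁ − α₂)ΔT = P·[1/(A₁E₁) + 1/(A₂E₂)].
|α₁ − α₂|·ΔT = 16.7×10⁻⁶ × 152 = 0.002538.
1/(A₁E₁) + 1/(A₂E₂) = 1/(220×108×10³) + 1/(1175×147×10³) = 4.788×10⁻⁸ N⁻¹.
P = 0.002538 / 4.788×10⁻⁸ = 53020 N = 53.02 kN.
σ_{invar} = P/A₂ = 53020/1175 = 45.12 MPa, tensile.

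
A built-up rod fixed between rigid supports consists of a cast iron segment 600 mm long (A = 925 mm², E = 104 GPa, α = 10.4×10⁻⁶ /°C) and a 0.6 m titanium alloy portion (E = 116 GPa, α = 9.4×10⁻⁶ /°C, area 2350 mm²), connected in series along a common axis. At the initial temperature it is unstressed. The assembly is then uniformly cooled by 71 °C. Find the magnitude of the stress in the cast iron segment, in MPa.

σ ≈ 108 MPa (tensile)

If the supports were absent, the total length change would be Σ αᵢΔT Lᵢ = 10.4×10⁻⁶×71×600 + 9.4×10⁻⁶×71×600 = 0.8435 mm.
The walls prevent any net length change, so an axial force P (same in every segment) develops. Compatibility: P · Σ Lᵢ/(AᵢEᵢ) = δ_free.
Σ Lᵢ/(AᵢEᵢ) = 600/(925×104×10³) + 600/(2350×116×10³) = 8.438×10⁻⁶ mm/N.
Hence P = δ_free / Σ(L/AE) = 0.8435/8.438×10⁻⁶ = 99.96 kN (tensile).
σ_{cast iron} = P / A = 99960 / 925 = 108.1 MPa.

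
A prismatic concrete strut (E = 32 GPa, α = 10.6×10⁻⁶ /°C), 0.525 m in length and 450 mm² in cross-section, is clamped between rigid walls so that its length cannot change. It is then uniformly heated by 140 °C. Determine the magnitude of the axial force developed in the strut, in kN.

With zero net strain, σ = E·αΔT = 32 GPa × 10.6×10⁻⁶ × 140 = 47.49 MPa.
Axial force P = σA = 47.49 × 450 = 21370 N = 21.37 kN, compressive.

P ≈ 21.4 kN (compressive)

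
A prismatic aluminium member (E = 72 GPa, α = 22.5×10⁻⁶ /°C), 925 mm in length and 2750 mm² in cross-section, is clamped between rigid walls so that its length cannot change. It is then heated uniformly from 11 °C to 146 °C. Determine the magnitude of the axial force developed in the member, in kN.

With zero net strain, σ = E·αΔT = 72 GPa × 22.5×10⁻⁶ × 135 = 218.7 MPa.
P = AEαΔT = 2750 × 72×10³ × 22.5×10⁻⁶ × 135 = 601.4 kN (compressive).

P ≈ 601 kN (compressive)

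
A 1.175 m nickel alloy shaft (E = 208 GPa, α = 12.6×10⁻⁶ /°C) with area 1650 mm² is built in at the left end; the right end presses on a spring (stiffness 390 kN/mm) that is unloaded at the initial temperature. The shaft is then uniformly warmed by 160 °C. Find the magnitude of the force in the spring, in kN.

Free thermal expansion: δ_free = αΔT L = 12.6×10⁻⁶ × 160 × 1175 = 2.369 mm.
Let P be the compressive force at the spring. The shaft shortens elastically by PL/(AE) and the spring compresses by P/k; together these equal δ_free.
P [ L/(AE) + 1/k ] = δ_free → P [ 1175/(1650×208×10³) + 1/(390×10³) ] = 2.369.
P = 2.369 / 5.988×10⁻⁶ = 395600 N.

P ≈ 396 kN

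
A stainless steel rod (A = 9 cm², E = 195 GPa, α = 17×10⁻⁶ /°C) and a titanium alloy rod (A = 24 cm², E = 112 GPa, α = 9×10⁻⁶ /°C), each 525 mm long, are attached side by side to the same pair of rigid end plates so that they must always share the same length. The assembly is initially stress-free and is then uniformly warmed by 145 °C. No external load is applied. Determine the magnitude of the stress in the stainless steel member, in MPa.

Both members must finish at the same length. With the larger α, the stainless steel tends to over-expand; the plates restrain it, putting the stainless steel in compression and the titanium alloy in tension. With no external load the two internal forces are equal and opposite, magnitude P.
Equating the net (thermal + elastic) strains gives |α₁ − α₂|·ΔT = P·[1/(A₁E₁) + 1/(A₂E₂)].
|α₁ − α₂|·ΔT = 8×10⁻⁶ × 145 = 0.00116.
1/(A₁E₁) + 1/(A₂E₂) = 1/(900×195×10³) + 1/(2400×112×10³) = 9.418×10⁻⁹ N⁻¹.
So P = 0.00116 / 9.418×10⁻⁹ = 123.2 kN.
σ_{stainless steel} = P/A₁ = 123200/900 = 136.9 MPa, compressive.

σ ≈ 137 MPa (compressive)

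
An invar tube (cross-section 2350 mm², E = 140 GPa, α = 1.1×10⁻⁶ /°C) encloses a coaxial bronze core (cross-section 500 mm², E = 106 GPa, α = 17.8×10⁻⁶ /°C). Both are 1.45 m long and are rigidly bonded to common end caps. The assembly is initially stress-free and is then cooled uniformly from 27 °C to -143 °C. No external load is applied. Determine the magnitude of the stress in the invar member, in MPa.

σ ≈ 55.1 MPa (compressive)

Both members must finish at the same length. With the larger α, the bronze tends to over-contract; the plates restrain it, putting the bronze in tension and the invar in compression. With no external load the two internal forces are equal and opposite, magnitude P.
Setting the final lengths equal and cancelling L: (α₁ − α₂)ΔT = P/(A₁E₁) + P/(A₂E₂).
|α₁ − α₂|·ΔT = 16.7×10⁻⁶ × 170 = 0.002839.
1/(A₁E₁) + 1/(A₂E₂) = 1/(2350×140×10³) + 1/(500×106×10³) = 2.191×10⁻⁸ N⁻¹.
So P = 0.002839 / 2.191×10⁻⁸ = 129.6 kN.
σ_{invar} = P/A₁ = 129600/2350 = 55.14 MPa, compressive.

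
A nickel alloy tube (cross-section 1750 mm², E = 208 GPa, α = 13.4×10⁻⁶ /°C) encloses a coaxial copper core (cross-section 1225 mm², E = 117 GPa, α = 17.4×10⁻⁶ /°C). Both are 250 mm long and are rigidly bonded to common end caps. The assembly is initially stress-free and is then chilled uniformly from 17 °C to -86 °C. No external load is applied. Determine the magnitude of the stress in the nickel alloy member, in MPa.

Equilibrium of a rigid end plate with no external load gives equal and opposite internal forces ±P in the two members. Since α_{copper} > α_{nickel alloy}, cooling drives the copper into tension and the nickel alloy into compression.
Compatibility of the two members (thermal + elastic change equal): (α₁ − α₂)ΔT = P·[1/(A₁E₁) + 1/(A₂E₂)].
|α₁ − α₂|·ΔT = 4×10⁻⁶ × 103 = 0.000412.
1/(A₁E₁) + 1/(A₂E₂) = 1/(1750×208×10³) + 1/(1225×117×10³) = 9.724×10⁻⁹ N⁻¹.
P = 0.000412 / 9.724×10⁻⁹ = 42370 N = 42.37 kN.
σ_{nickel alloy} = P/A₁ = 42370/1750 = 24.21 MPa, compressive.

σ ≈ 24.2 MPa (compressive)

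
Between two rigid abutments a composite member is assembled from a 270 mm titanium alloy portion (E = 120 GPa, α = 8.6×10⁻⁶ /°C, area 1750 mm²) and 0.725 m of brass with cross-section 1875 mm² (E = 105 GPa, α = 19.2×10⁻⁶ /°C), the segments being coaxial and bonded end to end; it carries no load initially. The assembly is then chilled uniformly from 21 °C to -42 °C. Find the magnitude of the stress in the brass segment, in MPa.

With the walls removed the bar would change length by δ_free = Σ αᵢΔT Lᵢ = 8.6×10⁻⁶×63×270 + 19.2×10⁻⁶×63×725 = 1.023 mm.
The walls prevent any net length change, so an axial force P (same in every segment) develops. Compatibility: P · Σ Lᵢ/(AᵢEᵢ) = δ_free.
The series flexibility is Σ Lᵢ/(AᵢEᵢ) = 270/(1750×120×10³) + 725/(1875×105×10³) = 4.968×10⁻⁶ mm/N.
Hence P = δ_free / Σ(L/AE) = 1.023/4.968×10⁻⁶ = 206 kN (tensile).
σ_{brass} = P / A = 206000 / 1875 = 109.8 MPa.

σ ≈ 110 MPa (tensile)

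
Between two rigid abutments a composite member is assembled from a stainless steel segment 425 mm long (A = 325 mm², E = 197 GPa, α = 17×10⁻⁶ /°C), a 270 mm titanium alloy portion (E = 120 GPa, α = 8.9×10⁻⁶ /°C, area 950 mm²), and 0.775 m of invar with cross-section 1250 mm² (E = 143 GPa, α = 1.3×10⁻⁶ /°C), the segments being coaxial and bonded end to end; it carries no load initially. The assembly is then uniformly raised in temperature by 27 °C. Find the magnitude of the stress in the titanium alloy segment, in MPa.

With the walls removed the bar would change length by δ_free = Σ αᵢΔT Lᵢ = 17×10⁻⁶×27×425 + 8.9×10⁻⁶×27×270 + 1.3×10⁻⁶×27×775 = 0.2872 mm.
The walls prevent any net length change, so an axial force P (same in every segment) develops. Compatibility: P · Σ Lᵢ/(AᵢEᵢ) = δ_free.
The series flexibility is Σ Lᵢ/(AᵢEᵢ) = 425/(325×197×10³) + 270/(950×120×10³) + 775/(1250×143×10³) = 1.334×10⁻⁵ mm/N.
P = 0.2872 / 1.334×10⁻⁵ = 21520 N = 21.52 kN, compressive.
σ_{titanium alloy} = P / A = 21520 / 950 = 22.66 MPa.

σ ≈ 22.7 MPa (compressive)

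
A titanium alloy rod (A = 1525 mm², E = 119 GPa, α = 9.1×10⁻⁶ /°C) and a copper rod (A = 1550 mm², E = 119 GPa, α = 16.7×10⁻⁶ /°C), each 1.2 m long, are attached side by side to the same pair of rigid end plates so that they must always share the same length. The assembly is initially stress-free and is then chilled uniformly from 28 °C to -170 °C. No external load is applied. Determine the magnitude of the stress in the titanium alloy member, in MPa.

σ ≈ 90.3 MPa (compressive)

The copper has the larger α, so on cooling it would change length more than the titanium alloy if both were free. The rigid plates force a common final length, so the copper is put into tension and the titanium alloy into compression, with equal and opposite forces P (no external load).
Setting the final lengths equal and cancelling L: (α₁ − α₂)ΔT = P/(A₁E₁) + P/(A₂E₂).
|α₁ − α₂|·ΔT = 7.6×10⁻⁶ × 198 = 0.001505.
1/(A₁E₁) + 1/(A₂E₂) = 1/(1525×119×10³) + 1/(1550×119×10³) = 1.093×10⁻⁸ N⁻¹.
P = 0.001505 / 1.093×10⁻⁸ = 137700 N = 137.7 kN.
σ_{titanium alloy} = P/A₁ = 137700/1525 = 90.26 MPa, compressive.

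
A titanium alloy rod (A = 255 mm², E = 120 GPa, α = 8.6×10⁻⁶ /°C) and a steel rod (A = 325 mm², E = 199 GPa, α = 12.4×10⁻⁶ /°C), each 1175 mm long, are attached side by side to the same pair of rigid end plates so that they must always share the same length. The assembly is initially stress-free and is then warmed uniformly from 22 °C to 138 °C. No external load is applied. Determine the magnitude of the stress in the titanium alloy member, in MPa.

σ ≈ 35.9 MPa (tensile)

Both members must finish at the same length. With the larger α, the steel tends to over-expand; the plates restrain it, putting the steel in compression and the titanium alloy in tension. With no external load the two internal forces are equal and opposite, magnitude P.
Equating the net (thermal + elastic) strains gives |α₁ − α₂|·ΔT = P·[1/(A₁E₁) + 1/(A₂E₂)].
|α₁ − α₂|·ΔT = 3.8×10⁻⁶ × 116 = 0.0004408.
1/(A₁E₁) + 1/(A₂E₂) = 1/(255×120×10³) + 1/(325×199×10³) = 4.814×10⁻⁸ N⁻¹.
P = 0.0004408 / 4.814×10⁻⁸ = 9156 N = 9.156 kN.
σ_{titanium alloy} = P/A₁ = 9156/255 = 35.91 MPa, tensile.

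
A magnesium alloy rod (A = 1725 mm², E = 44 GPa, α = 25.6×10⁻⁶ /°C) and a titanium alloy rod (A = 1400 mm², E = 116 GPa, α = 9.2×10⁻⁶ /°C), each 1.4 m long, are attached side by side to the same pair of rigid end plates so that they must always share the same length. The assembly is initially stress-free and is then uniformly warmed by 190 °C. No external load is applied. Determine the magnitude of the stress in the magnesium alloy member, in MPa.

Equilibrium of a rigid end plate with no external load gives equal and opposite internal forces ±P in the two members. Since α_{magnesium alloy} > α_{titanium alloy}, heating drives the magnesium alloy into compression and the titanium alloy into tension.
Compatibility of the two members (thermal + elastic change equal): (α₁ − α₂)ΔT = P·[1/(A₁E₁) + 1/(A₂E₂)].
|α₁ − α₂|·ΔT = 16.4×10⁻⁶ × 190 = 0.003116.
1/(A₁E₁) + 1/(A₂E₂) = 1/(1725×44×10³) + 1/(1400×116×10³) = 1.933×10⁻⁸ N⁻¹.
P = 0.003116 / 1.933×10⁻⁸ = 161200 N = 161.2 kN.
σ_{magnesium alloy} = P/A₁ = 161200/1725 = 93.44 MPa, compressive.

σ ≈ 93.4 MPa (compressive)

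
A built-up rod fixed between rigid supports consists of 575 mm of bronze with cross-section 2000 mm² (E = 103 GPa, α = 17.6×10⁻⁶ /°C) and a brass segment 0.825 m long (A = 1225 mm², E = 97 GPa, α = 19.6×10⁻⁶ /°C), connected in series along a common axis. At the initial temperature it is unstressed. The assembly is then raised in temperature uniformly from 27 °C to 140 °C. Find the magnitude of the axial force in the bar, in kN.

If the supports were absent, the total length change would be Σ αᵢΔT Lᵢ = 17.6×10⁻⁶×113×575 + 19.6×10⁻⁶×113×825 = 2.971 mm.
The rigid supports impose zero overall length change; the single axial force P common to all segments must satisfy P Σ Lᵢ/(AᵢEᵢ) = δ_free.
The series flexibility is Σ Lᵢ/(AᵢEᵢ) = 575/(2000×103×10³) + 825/(1225×97×10³) = 9.734×10⁻⁶ mm/N.
So P = 2.971 / 9.734×10⁻⁶ = 305.2 kN, compressive.

P ≈ 305 kN (compressive)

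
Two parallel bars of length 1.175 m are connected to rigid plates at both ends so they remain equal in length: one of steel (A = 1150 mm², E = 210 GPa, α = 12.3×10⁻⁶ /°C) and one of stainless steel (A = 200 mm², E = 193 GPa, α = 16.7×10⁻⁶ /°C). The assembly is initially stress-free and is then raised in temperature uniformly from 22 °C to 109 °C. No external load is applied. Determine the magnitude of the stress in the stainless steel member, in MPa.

σ ≈ 63.7 MPa (compressive)

The stainless steel has the larger α, so on heating it would change length more than the steel if both were free. The rigid plates force a common final length, so the stainless steel is put into compression and the steel into tension, with equal and opposite forces P (no external load).
Equating the net (thermal + elastic) strains gives |α₁ − α₂|·ΔT = P·[1/(A₁E₁) + 1/(A₂E₂)].
|α₁ − α₂|·ΔT = 4.4×10⁻⁶ × 87 = 0.0003828.
1/(A₁E₁) + 1/(A₂E₂) = 1/(1150×210×10³) + 1/(200×193×10³) = 3.005×10⁻⁸ N⁻¹.
P = 0.0003828 / 3.005×10⁻⁸ = 12740 N = 12.74 kN.
σ_{stainless steel} = P/A₂ = 12740/200 = 63.7 MPa, compressive.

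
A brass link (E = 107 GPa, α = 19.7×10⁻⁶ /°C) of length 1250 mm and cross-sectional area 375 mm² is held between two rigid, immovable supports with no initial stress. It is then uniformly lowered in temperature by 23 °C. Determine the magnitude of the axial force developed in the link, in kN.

P ≈ 18.2 kN (tensile)

The ends cannot move, so σ = EαΔT = 107×10³ × 19.7×10⁻⁶ × 23 = 48.48 MPa.
Then P = σA = 48.48 × 375 mm² = 18.18 kN, tensile.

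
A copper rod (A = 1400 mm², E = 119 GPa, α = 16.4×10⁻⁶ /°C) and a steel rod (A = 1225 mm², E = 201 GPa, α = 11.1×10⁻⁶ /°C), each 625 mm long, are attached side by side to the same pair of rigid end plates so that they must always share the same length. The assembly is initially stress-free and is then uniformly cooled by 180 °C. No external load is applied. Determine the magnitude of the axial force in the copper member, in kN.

Equilibrium of a rigid end plate with no external load gives equal and opposite internal forces ±P in the two members. Since α_{copper} > α_{steel}, cooling drives the copper into tension and the steel into compression.
Compatibility of the two members (thermal + elastic change equal): (α₁ − α₂)ΔT = P·[1/(A₁E₁) + 1/(A₂E₂)].
|α₁ − α₂|·ΔT = 5.3×10⁻⁶ × 180 = 0.000954.
1/(A₁E₁) + 1/(A₂E₂) = 1/(1400×119×10³) + 1/(1225×201×10³) = 1.006×10⁻⁸ N⁻¹.
So P = 0.000954 / 1.006×10⁻⁸ = 94.8 kN.

P ≈ 94.8 kN (tensile in the copper)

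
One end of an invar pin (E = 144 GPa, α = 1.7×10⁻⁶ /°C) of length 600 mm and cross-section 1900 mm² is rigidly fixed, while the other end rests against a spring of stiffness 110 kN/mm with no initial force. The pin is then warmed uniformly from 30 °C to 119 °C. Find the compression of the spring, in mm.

The unrestrained thermal change is αΔT L = 1.7×10⁻⁶ × 89 × 600 = 0.09078 mm.
With a force P in the spring, the elastic change of the pin is PL/(AE) and that of the spring is P/k; compatibility requires their sum to equal δ_free.
So P = δ_free / [L/(AE) + 1/k] = 0.09078 / [ 600/(1900×144×10³) + 1/(110×10³) ].
P = 0.09078 / 1.128×10⁻⁵ = 8045 N.
Spring compression = P/k = 8045/(110×10³) = 0.07314 mm.

δ ≈ 0.0731 mm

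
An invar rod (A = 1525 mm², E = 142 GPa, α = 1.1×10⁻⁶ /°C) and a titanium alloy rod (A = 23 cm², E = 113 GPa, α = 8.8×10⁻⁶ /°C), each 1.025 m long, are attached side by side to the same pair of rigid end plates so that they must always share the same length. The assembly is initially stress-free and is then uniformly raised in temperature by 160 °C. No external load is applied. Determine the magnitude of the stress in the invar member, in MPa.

Equilibrium of a rigid end plate with no external load gives equal and opposite internal forces ±P in the two members. Since α_{titanium alloy} > α_{invar}, heating drives the titanium alloy into compression and the invar into tension.
Setting the final lengths equal and cancelling L: (α₁ − α₂)ΔT = P/(A₁E₁) + P/(A₂E₂).
|α₁ − α₂|·ΔT = 7.7×10⁻⁶ × 160 = 0.001232.
1/(A₁E₁) + 1/(A₂E₂) = 1/(1525×142×10³) + 1/(2300×113×10³) = 8.466×10⁻⁹ N⁻¹.
P = 0.001232 / 8.466×10⁻⁹ = 145500 N = 145.5 kN.
σ_{invar} = P/A₁ = 145500/1525 = 95.43 MPa, tensile.

σ ≈ 95.4 MPa (tensile)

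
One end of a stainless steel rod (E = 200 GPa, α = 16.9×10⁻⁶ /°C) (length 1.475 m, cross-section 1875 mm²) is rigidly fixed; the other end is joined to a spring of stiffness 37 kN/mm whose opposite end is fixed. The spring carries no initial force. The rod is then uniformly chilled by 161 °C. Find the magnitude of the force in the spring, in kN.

Free thermal contraction: δ_free = αΔT L = 16.9×10⁻⁶ × 161 × 1475 = 4.013 mm.
Let P be the tensile force in the spring. The rod extends elastically by PL/(AE) and the spring stretches by P/k; together these equal δ_free.
P [ L/(AE) + 1/k ] = δ_free → P [ 1475/(1875×200×10³) + 1/(37×10³) ] = 4.013.
P = 4.013 / 3.096×10⁻⁵ = 129600 N.

P ≈ 130 kN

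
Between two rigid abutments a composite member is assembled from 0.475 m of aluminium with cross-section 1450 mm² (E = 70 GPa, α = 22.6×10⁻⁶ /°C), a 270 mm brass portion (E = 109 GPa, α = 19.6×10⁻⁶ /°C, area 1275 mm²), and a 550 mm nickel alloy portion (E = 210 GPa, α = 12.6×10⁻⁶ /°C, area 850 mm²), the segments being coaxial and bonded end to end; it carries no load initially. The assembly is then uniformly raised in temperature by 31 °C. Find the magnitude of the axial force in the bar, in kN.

P ≈ 73.3 kN (compressive)

If the supports were absent, the total length change would be Σ αᵢΔT Lᵢ = 22.6×10⁻⁶×31×475 + 19.6×10⁻⁶×31×270 + 12.6×10⁻⁶×31×550 = 0.7117 mm.
Since the ends are fixed, an axial force P builds up, equal in every segment, with P · Σ Lᵢ/(AᵢEᵢ) = δ_free.
The series flexibility is Σ Lᵢ/(AᵢEᵢ) = 475/(1450×70×10³) + 270/(1275×109×10³) + 550/(850×210×10³) = 9.704×10⁻⁶ mm/N.
So P = 0.7117 / 9.704×10⁻⁶ = 73.34 kN, compressive.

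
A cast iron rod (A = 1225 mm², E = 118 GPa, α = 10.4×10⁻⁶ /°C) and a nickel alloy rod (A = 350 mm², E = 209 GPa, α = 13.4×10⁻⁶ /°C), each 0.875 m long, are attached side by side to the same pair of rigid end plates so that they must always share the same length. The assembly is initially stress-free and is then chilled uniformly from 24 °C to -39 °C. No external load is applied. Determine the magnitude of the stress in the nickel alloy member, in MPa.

Equilibrium of a rigid end plate with no external load gives equal and opposite internal forces ±P in the two members. Since α_{nickel alloy} > α_{cast iron}, cooling drives the nickel alloy into tension and the cast iron into compression.
Compatibility of the two members (thermal + elastic change equal): (α₁ − α₂)ΔT = P·[1/(A₁E₁) + 1/(A₂E₂)].
|α₁ − α₂|·ΔT = 3×10⁻⁶ × 63 = 0.000189.
1/(A₁E₁) + 1/(A₂E₂) = 1/(1225×118×10³) + 1/(350×209×10³) = 2.059×10⁻⁸ N⁻¹.
P = 0.000189 / 2.059×10⁻⁸ = 9180 N = 9.18 kN.
σ_{nickel alloy} = P/A₂ = 9180/350 = 26.23 MPa, tensile.

σ ≈ 26.2 MPa (tensile)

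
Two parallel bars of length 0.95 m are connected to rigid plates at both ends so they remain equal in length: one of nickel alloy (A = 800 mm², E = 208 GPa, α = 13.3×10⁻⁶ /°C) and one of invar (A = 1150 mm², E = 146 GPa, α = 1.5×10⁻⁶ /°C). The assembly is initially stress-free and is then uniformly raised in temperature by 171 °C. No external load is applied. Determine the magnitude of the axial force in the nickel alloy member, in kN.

The nickel alloy has the larger α, so on heating it would change length more than the invar if both were free. The rigid plates force a common final length, so the nickel alloy is put into compression and the invar into tension, with equal and opposite forces P (no external load).
Setting the final lengths equal and cancelling L: (α₁ − α₂)ΔT = P/(A₁E₁) + P/(A₂E₂).
|α₁ − α₂|·ΔT = 11.8×10⁻⁶ × 171 = 0.002018.
1/(A₁E₁) + 1/(A₂E₂) = 1/(800×208×10³) + 1/(1150×146×10³) = 1.197×10⁻⁸ N⁻¹.
So P = 0.002018 / 1.197×10⁻⁸ = 168.6 kN.

P ≈ 169 kN (compressive in the nickel alloy)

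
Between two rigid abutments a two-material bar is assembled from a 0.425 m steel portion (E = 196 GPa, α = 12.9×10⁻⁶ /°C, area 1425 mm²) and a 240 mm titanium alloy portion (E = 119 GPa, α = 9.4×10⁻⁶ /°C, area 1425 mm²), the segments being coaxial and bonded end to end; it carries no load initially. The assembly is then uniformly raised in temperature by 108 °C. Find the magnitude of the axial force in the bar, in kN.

Free thermal expansion of the whole bar: Σ αᵢΔT Lᵢ = 12.9×10⁻⁶×108×425 + 9.4×10⁻⁶×108×240 = 0.8358 mm.
The walls prevent any net length change, so an axial force P (same in every segment) develops. Compatibility: P · Σ Lᵢ/(AᵢEᵢ) = δ_free.
Σ Lᵢ/(AᵢEᵢ) = 425/(1425×196×10³) + 240/(1425×119×10³) = 2.937×10⁻⁶ mm/N.
Hence P = δ_free / Σ(L/AE) = 0.8358/2.937×10⁻⁶ = 284.6 kN (compressive).

P ≈ 285 kN (compressive)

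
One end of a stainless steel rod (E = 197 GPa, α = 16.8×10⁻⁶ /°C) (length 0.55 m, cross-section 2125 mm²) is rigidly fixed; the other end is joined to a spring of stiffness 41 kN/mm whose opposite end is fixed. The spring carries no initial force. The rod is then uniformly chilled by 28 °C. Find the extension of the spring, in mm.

δ ≈ 0.245 mm

If the spring were absent the rod would shorten by αΔT L = 16.8×10⁻⁶ × 28 × 550 = 0.2587 mm.
Let P be the tensile force in the spring. The rod extends elastically by PL/(AE) and the spring stretches by P/k; together these equal δ_free.
P [ L/(AE) + 1/k ] = δ_free → P [ 550/(2125×197×10³) + 1/(41×10³) ] = 0.2587.
P = 0.2587 / 2.57×10⁻⁵ = 10070 N.
Spring extension = P/k = 10070/(41×10³) = 0.2455 mm.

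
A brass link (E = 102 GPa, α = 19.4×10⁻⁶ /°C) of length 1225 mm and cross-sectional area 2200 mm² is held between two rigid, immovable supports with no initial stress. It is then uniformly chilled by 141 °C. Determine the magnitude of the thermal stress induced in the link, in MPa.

σ ≈ 279 MPa (tensile)

The supports are rigid, so the total axial strain is zero. The restrained thermal strain is ε = αΔT = 19.4×10⁻⁶ × 141 = 2735.4×10⁻⁶.
σ = EαΔT = 102×10³ × 19.4×10⁻⁶ × 141 = 279 MPa (tensile; the link is trying to contract).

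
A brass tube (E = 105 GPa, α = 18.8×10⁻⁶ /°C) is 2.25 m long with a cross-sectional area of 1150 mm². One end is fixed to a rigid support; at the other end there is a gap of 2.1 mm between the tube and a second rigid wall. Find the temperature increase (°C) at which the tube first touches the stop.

ΔT ≈ 49.6 °C

Contact occurs when the free expansion equals the gap: αΔT L = 2.1 mm.
So ΔT = g/(αL) = 2.1/(18.8×10⁻⁶ × 2250) = 49.65 °C.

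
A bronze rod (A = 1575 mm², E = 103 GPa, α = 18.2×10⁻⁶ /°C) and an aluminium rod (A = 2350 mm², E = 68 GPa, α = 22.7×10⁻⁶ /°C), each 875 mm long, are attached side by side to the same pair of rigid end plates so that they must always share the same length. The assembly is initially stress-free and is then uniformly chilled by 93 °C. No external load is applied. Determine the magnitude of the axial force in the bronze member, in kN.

P ≈ 33.7 kN (compressive in the bronze)

Equilibrium of a rigid end plate with no external load gives equal and opposite internal forces ±P in the two members. Since α_{aluminium} > α_{bronze}, cooling drives the aluminium into tension and the bronze into compression.
Setting the final lengths equal and cancelling L: (α₁ − α₂)ΔT = P/(A₁E₁) + P/(A₂E₂).
|α₁ − α₂|·ΔT = 4.5×10⁻⁶ × 93 = 0.0004185.
1/(A₁E₁) + 1/(A₂E₂) = 1/(1575×103×10³) + 1/(2350×68×10³) = 1.242×10⁻⁸ N⁻¹.
So P = 0.0004185 / 1.242×10⁻⁸ = 33.69 kN.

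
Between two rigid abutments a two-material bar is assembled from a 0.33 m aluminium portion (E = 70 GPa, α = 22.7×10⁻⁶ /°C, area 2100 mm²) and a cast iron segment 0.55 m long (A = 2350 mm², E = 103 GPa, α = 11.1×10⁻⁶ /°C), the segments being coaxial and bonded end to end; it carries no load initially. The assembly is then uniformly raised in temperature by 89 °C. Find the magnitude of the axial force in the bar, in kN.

P ≈ 268 kN (compressive)

If the supports were absent, the total length change would be Σ αᵢΔT Lᵢ = 22.7×10⁻⁶×89×330 + 11.1×10⁻⁶×89×550 = 1.21 mm.
The rigid supports impose zero overall length change; the single axial force P common to all segments must satisfy P Σ Lᵢ/(AᵢEᵢ) = δ_free.
The series flexibility is Σ Lᵢ/(AᵢEᵢ) = 330/(2100×70×10³) + 550/(2350×103×10³) = 4.517×10⁻⁶ mm/N.
P = 1.21 / 4.517×10⁻⁶ = 267900 N = 267.9 kN, compressive.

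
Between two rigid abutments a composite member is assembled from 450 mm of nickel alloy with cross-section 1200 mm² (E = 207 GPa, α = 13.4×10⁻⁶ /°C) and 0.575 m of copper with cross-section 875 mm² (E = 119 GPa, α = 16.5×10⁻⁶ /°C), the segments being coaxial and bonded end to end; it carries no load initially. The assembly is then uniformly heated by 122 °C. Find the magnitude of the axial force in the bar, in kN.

With the walls removed the bar would change length by δ_free = Σ αᵢΔT Lᵢ = 13.4×10⁻⁶×122×450 + 16.5×10⁻⁶×122×575 = 1.893 mm.
Since the ends are fixed, an axial force P builds up, equal in every segment, with P · Σ Lᵢ/(AᵢEᵢ) = δ_free.
Σ Lᵢ/(AᵢEᵢ) = 450/(1200×207×10³) + 575/(875×119×10³) = 7.334×10⁻⁶ mm/N.
Hence P = δ_free / Σ(L/AE) = 1.893/7.334×10⁻⁶ = 258.1 kN (compressive).

P ≈ 258 kN (compressive)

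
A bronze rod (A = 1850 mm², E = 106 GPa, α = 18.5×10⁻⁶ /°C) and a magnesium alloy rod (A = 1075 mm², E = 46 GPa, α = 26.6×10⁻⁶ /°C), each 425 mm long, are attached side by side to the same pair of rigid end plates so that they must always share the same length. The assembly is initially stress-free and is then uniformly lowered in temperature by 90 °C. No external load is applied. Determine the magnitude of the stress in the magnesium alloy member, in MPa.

σ ≈ 26.8 MPa (tensile)

Both members must finish at the same length. With the larger α, the magnesium alloy tends to over-contract; the plates restrain it, putting the magnesium alloy in tension and the bronze in compression. With no external load the two internal forces are equal and opposite, magnitude P.
Equating the net (thermal + elastic) strains gives |α₁ − α₂|·ΔT = P·[1/(A₁E₁) + 1/(A₂E₂)].
|α₁ − α₂|·ΔT = 8.1×10⁻⁶ × 90 = 0.000729.
1/(A₁E₁) + 1/(A₂E₂) = 1/(1850×106×10³) + 1/(1075×46×10³) = 2.532×10⁻⁸ N⁻¹.
So P = 0.000729 / 2.532×10⁻⁸ = 28.79 kN.
σ_{magnesium alloy} = P/A₂ = 28790/1075 = 26.78 MPa, tensile.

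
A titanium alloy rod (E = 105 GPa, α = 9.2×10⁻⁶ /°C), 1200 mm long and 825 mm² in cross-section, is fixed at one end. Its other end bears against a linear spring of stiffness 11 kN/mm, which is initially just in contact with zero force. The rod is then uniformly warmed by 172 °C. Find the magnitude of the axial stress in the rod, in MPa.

σ ≈ 22 MPa (compressive)

If the spring were absent the rod would lengthen by αΔT L = 9.2×10⁻⁶ × 172 × 1200 = 1.899 mm.
Let P be the compressive force at the spring. The rod shortens elastically by PL/(AE) and the spring compresses by P/k; together these equal δ_free.
So P = δ_free / [L/(AE) + 1/k] = 1.899 / [ 1200/(825×105×10³) + 1/(11×10³) ].
P = 1.899 / 0.0001048 = 18130 N.
σ = P/A = 18130/825 = 21.97 MPa.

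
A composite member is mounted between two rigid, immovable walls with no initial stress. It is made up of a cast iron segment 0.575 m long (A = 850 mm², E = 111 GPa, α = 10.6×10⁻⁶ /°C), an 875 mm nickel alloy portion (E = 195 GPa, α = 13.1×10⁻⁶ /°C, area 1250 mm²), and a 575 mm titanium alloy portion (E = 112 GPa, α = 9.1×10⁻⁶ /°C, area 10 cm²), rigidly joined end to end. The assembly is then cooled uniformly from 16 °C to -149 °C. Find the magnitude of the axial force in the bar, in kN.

P ≈ 254 kN (tensile)

With the walls removed the bar would change length by δ_free = Σ αᵢΔT Lᵢ = 10.6×10⁻⁶×165×575 + 13.1×10⁻⁶×165×875 + 9.1×10⁻⁶×165×575 = 3.76 mm.
Since the ends are fixed, an axial force P builds up, equal in every segment, with P · Σ Lᵢ/(AᵢEᵢ) = δ_free.
The series flexibility is Σ Lᵢ/(AᵢEᵢ) = 575/(850×111×10³) + 875/(1250×195×10³) + 575/(1000×112×10³) = 1.482×10⁻⁵ mm/N.
P = 3.76 / 1.482×10⁻⁵ = 253800 N = 253.8 kN, tensile.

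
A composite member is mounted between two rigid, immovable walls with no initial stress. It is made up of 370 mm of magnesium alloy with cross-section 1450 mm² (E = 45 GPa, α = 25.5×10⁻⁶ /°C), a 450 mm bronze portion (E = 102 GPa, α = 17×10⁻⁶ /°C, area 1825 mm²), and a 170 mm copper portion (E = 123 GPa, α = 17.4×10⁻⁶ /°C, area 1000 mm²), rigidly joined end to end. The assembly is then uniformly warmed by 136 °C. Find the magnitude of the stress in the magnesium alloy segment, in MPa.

If the supports were absent, the total length change would be Σ αᵢΔT Lᵢ = 25.5×10⁻⁶×136×370 + 17×10⁻⁶×136×450 + 17.4×10⁻⁶×136×170 = 2.726 mm.
The rigid supports impose zero overall length change; the single axial force P common to all segments must satisfy P Σ Lᵢ/(AᵢEᵢ) = δ_free.
The series flexibility is Σ Lᵢ/(AᵢEᵢ) = 370/(1450×45×10³) + 450/(1825×102×10³) + 170/(1000×123×10³) = 9.47×10⁻⁶ mm/N.
Hence P = δ_free / Σ(L/AE) = 2.726/9.47×10⁻⁶ = 287.8 kN (compressive).
σ_{magnesium alloy} = P / A = 287800 / 1450 = 198.5 MPa.

σ ≈ 199 MPa (compressive)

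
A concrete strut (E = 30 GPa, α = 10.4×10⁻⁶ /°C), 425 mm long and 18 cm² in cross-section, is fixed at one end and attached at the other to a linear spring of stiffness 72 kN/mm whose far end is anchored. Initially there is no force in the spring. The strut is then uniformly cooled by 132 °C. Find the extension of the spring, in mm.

Free thermal contraction: δ_free = αΔT L = 10.4×10⁻⁶ × 132 × 425 = 0.5834 mm.
With a force P in the spring, the elastic change of the strut is PL/(AE) and that of the spring is P/k; compatibility requires their sum to equal δ_free.
P [ L/(AE) + 1/k ] = δ_free → P [ 425/(1800×30×10³) + 1/(72×10³) ] = 0.5834.
P = 0.5834 / 2.176×10⁻⁵ = 26810 N.
Spring extension = P/k = 26810/(72×10³) = 0.3724 mm.

δ ≈ 0.372 mm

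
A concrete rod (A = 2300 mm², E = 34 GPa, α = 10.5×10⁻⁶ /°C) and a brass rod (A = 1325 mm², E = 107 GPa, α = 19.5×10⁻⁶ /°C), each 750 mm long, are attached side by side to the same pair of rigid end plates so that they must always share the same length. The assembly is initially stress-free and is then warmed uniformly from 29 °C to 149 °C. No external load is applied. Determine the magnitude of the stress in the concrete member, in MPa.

The brass has the larger α, so on heating it would change length more than the concrete if both were free. The rigid plates force a common final length, so the brass is put into compression and the concrete into tension, with equal and opposite forces P (no external load).
Compatibility of the two members (thermal + elastic change equal): (α₁ − α₂)ΔT = P·[1/(A₁E₁) + 1/(A₂E₂)].
|α₁ − α₂|·ΔT = 9×10⁻⁶ × 120 = 0.00108.
1/(A₁E₁) + 1/(A₂E₂) = 1/(2300×34×10³) + 1/(1325×107×10³) = 1.984×10⁻⁸ N⁻¹.
So P = 0.00108 / 1.984×10⁻⁸ = 54.43 kN.
σ_{concrete} = P/A₁ = 54430/2300 = 23.67 MPa, tensile.

σ ≈ 23.7 MPa (tensile)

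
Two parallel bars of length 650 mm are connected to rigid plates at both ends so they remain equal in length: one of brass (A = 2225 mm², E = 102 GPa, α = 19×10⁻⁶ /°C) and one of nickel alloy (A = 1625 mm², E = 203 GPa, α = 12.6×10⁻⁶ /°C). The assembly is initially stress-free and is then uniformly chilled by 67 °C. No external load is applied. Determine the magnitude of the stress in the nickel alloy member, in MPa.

Equilibrium of a rigid end plate with no external load gives equal and opposite internal forces ±P in the two members. Since α_{brass} > α_{nickel alloy}, cooling drives the brass into tension and the nickel alloy into compression.
Equating the net (thermal + elastic) strains gives |α₁ − α₂|·ΔT = P·[1/(A₁E₁) + 1/(A₂E₂)].
|α₁ − α₂|·ΔT = 6.4×10⁻⁶ × 67 = 0.0004288.
1/(A₁E₁) + 1/(A₂E₂) = 1/(2225×102×10³) + 1/(1625×203×10³) = 7.438×10⁻⁹ N⁻¹.
So P = 0.0004288 / 7.438×10⁻⁹ = 57.65 kN.
σ_{nickel alloy} = P/A₂ = 57650/1625 = 35.48 MPa, compressive.

σ ≈ 35.5 MPa (compressive)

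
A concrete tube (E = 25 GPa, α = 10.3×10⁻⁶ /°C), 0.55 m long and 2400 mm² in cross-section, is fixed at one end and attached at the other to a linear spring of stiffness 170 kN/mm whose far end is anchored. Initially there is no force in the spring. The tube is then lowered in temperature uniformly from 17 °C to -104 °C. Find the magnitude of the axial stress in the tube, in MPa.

The unrestrained thermal change is αΔT L = 10.3×10⁻⁶ × 121 × 550 = 0.6855 mm.
Let P be the tensile force in the spring. The tube extends elastically by PL/(AE) and the spring stretches by P/k; together these equal δ_free.
P [ L/(AE) + 1/k ] = δ_free → P [ 550/(2400×25×10³) + 1/(170×10³) ] = 0.6855.
P = 0.6855 / 1.505×10⁻⁵ = 45550 N.
σ = P/A = 45550/2400 = 18.98 MPa.

σ ≈ 19 MPa (tensile)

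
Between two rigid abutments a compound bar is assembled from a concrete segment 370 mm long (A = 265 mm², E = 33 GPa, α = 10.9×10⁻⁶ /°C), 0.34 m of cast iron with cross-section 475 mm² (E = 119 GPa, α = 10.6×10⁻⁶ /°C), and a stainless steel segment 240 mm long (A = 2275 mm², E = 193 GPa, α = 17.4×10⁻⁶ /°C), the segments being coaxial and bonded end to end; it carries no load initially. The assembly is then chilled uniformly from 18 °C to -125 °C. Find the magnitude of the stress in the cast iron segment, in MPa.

Free thermal contraction of the whole bar: Σ αᵢΔT Lᵢ = 10.9×10⁻⁶×143×370 + 10.6×10⁻⁶×143×340 + 17.4×10⁻⁶×143×240 = 1.689 mm.
The rigid supports impose zero overall length change; the single axial force P common to all segments must satisfy P Σ Lᵢ/(AᵢEᵢ) = δ_free.
Σ Lᵢ/(AᵢEᵢ) = 370/(265×33×10³) + 340/(475×119×10³) + 240/(2275×193×10³) = 4.887×10⁻⁵ mm/N.
Hence P = δ_free / Σ(L/AE) = 1.689/4.887×10⁻⁵ = 34.57 kN (tensile).
σ_{cast iron} = P / A = 34570 / 475 = 72.77 MPa.

σ ≈ 72.8 MPa (tensile)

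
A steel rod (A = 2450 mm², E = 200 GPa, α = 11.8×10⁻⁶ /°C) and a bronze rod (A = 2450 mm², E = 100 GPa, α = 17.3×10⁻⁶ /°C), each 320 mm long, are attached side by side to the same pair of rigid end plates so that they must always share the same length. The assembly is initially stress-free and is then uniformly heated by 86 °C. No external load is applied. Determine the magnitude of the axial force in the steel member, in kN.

P ≈ 77.3 kN (tensile in the steel)

Both members must finish at the same length. With the larger α, the bronze tends to over-expand; the plates restrain it, putting the bronze in compression and the steel in tension. With no external load the two internal forces are equal and opposite, magnitude P.
Setting the final lengths equal and cancelling L: (α₁ − α₂)ΔT = P/(A₁E₁) + P/(A₂E₂).
|α₁ − α₂|·ΔT = 5.5×10⁻⁶ × 86 = 0.000473.
1/(A₁E₁) + 1/(A₂E₂) = 1/(2450×200×10³) + 1/(2450×100×10³) = 6.122×10⁻⁹ N⁻¹.
So P = 0.000473 / 6.122×10⁻⁹ = 77.26 kN.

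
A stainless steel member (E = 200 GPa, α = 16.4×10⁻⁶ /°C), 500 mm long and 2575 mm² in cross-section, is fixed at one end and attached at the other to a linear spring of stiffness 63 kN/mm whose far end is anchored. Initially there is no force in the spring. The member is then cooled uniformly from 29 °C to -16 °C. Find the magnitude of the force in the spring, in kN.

P ≈ 21.9 kN

If the spring were absent the member would shorten by αΔT L = 16.4×10⁻⁶ × 45 × 500 = 0.369 mm.
With a force P in the spring, the elastic change of the member is PL/(AE) and that of the spring is P/k; compatibility requires their sum to equal δ_free.
P [ L/(AE) + 1/k ] = δ_free → P [ 500/(2575×200×10³) + 1/(63×10³) ] = 0.369.
P = 0.369 / 1.684×10⁻⁵ = 21910 N.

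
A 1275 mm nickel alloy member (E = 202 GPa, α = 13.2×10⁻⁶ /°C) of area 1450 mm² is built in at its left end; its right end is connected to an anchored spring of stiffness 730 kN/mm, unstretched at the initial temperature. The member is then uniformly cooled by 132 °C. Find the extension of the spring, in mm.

δ ≈ 0.532 mm

Free thermal contraction: δ_free = αΔT L = 13.2×10⁻⁶ × 132 × 1275 = 2.222 mm.
With a force P in the spring, the elastic change of the member is PL/(AE) and that of the spring is P/k; compatibility requires their sum to equal δ_free.
P [ L/(AE) + 1/k ] = δ_free → P [ 1275/(1450×202×10³) + 1/(730×10³) ] = 2.222.
P = 2.222 / 5.723×10⁻⁶ = 388200 N.
Spring extension = P/k = 388200/(730×10³) = 0.5318 mm.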